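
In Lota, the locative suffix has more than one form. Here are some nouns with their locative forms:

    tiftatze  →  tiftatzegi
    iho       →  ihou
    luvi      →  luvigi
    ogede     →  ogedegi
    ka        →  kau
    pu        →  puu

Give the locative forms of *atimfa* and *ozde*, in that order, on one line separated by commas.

atimfau, ozdegi

Looking at the last vowel of each stem: -gi when the last vowel of the stem is a front vowel (*tiftatze*, *luvi*, *ogede*); -u when the last vowel of the stem is a back vowel (*iho*, *ka*, *pu*).
The last vowel of *atimfa* is /a/, which is a back vowel, so the suffix is -u, giving *atimfau*.
*ozde* — last vowel /e/ (a front vowel) → -gi → *ozdegi*.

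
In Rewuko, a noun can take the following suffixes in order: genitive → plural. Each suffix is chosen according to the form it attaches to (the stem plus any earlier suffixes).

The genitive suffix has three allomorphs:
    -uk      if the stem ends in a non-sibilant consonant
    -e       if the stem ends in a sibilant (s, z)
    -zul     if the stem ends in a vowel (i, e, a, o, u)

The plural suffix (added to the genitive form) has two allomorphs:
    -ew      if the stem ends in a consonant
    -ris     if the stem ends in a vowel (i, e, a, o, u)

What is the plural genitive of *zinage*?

*zinage* — final sound /e/ (a vowel) → -zul → *zinagezul*.
The final sound of the genitive form *zinagezul* is /l/, which is a consonant, so the plural suffix is -ew, giving *zinagezulew*.

zinagezulew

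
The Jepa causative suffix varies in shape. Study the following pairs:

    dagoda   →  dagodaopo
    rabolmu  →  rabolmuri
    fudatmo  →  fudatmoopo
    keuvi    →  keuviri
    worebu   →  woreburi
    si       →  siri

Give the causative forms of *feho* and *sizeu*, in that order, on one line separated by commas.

Looking at the last vowel of each stem: -ri when the last vowel of the stem is a high vowel (*rabolmu*, *keuvi*, *worebu*, *si*); -opo when the last vowel of the stem is a non-high vowel (*dagoda*, *fudatmo*).
Since the last vowel of *feho* is /o/ (a non-high vowel), it takes -opo, giving *fehoopo*.
Since the last vowel of *sizeu* is /u/ (a high vowel), it takes -ri, giving *sizeuri*.

fehoopo, sizeuri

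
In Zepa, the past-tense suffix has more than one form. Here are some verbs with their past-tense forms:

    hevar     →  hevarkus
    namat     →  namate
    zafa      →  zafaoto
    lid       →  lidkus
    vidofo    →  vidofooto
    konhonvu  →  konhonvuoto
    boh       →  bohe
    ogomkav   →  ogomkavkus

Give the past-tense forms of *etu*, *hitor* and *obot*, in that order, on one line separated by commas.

etuoto, hitorkus, obote

The pattern is voicing of the final sound: -e when the stem ends in a voiceless consonant (*namat*, *boh*); -kus when the stem ends in a voiced consonant (*hevar*, *lid*, *ogomkav*); -oto when the stem ends in a vowel (*zafa*, *vidofo*, *konhonvu*).
Since the final sound of *etu* is /u/ (a vowel), it takes -oto, giving *etuoto*.
*hitor*: final sound = /r/, a voiced consonant → -kus → *hitorkus*.
The final sound of *obot* is /t/, which is a voiceless consonant, so the suffix is -e, giving *obote*.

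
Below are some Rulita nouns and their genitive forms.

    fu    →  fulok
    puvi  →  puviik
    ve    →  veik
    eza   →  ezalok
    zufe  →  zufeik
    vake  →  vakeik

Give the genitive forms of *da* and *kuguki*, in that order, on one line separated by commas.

The suffix is conditioned by the last vowel: -ik when the last vowel of the stem is a front vowel (*puvi*, *ve*, *zufe*, *vake*); -lok when the last vowel of the stem is a back vowel (*fu*, *eza*).
Since the last vowel of *da* is /a/ (a back vowel), it takes -lok, giving *dalok*.
*kuguki*: last vowel = /i/, a front vowel → -ik → *kugukiik*.

dalok, kugukiik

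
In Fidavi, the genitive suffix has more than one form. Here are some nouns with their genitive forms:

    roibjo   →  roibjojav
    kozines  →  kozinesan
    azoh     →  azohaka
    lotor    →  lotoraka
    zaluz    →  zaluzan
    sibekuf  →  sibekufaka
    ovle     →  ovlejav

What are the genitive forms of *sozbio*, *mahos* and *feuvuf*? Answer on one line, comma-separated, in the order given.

Looking at the final sound of each stem: -an when the stem ends in a sibilant (*kozines*, *zaluz*); -aka when the stem ends in a non-sibilant consonant (*azoh*, *lotor*, *sibekuf*); -jav when the stem ends in a vowel (*roibjo*, *ovle*).
*sozbio* — final sound /o/ (a vowel) → -jav → *sozbiojav*.
*mahos*: final sound = /s/, a sibilant → -an → *mahosan*.
*feuvuf* — final sound /f/ (a non-sibilant consonant) → -aka → *feuvufaka*.

sozbiojav, mahosan, feuvufaka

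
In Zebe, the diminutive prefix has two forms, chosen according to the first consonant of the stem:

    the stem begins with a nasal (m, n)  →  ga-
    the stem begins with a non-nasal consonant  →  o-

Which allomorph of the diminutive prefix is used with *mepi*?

Since the first consonant of *mepi* is /m/ (a nasal), it takes ga-.

ga-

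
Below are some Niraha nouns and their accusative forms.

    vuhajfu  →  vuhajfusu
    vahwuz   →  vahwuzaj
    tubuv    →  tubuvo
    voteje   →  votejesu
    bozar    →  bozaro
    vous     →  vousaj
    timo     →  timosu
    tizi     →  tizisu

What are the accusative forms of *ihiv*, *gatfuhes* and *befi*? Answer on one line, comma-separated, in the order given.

ihivo, gatfuhesaj, befisu

Looking at the final sound of each stem: -aj when the stem ends in a sibilant (*vahwuz*, *vous*); -o when the stem ends in a non-sibilant consonant (*tubuv*, *bozar*); -su when the stem ends in a vowel (*vuhajfu*, *voteje*, *timo*, *tizi*).
Since the final sound of *ihiv* is /v/ (a non-sibilant consonant), it takes -o, giving *ihivo*.
*gatfuhes* — final sound /s/ (a sibilant) → -aj → *gatfuhesaj*.
The final sound of *befi* is /i/, which is a vowel, so the suffix is -su, giving *befisu*.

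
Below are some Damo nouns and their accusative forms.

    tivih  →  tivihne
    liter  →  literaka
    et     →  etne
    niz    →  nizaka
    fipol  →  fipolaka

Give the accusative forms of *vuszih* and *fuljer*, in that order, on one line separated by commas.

The alternation tracks the final consonant of the stem — -ne when the stem ends in a voiceless consonant (*tivih*, *et*); -aka when the stem ends in a voiced consonant (*liter*, *niz*, *fipol*).
Since the final consonant of *vuszih* is /h/ (voiceless), it takes -ne, giving *vuszihne*.
The final consonant of *fuljer* is /r/, which is voiced, so the suffix is -aka, giving *fuljeraka*.

vuszihne, fuljeraka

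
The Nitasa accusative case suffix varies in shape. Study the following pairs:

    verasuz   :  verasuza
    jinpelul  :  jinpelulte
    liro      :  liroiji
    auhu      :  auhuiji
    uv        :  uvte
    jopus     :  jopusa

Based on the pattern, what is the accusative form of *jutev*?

jutevte

Looking at the final sound of each stem: -a when the stem ends in a sibilant (*verasuz*, *jopus*); -te when the stem ends in a non-sibilant consonant (*jinpelul*, *uv*); -iji when the stem ends in a vowel (*liro*, *auhu*).
The final sound of *jutev* is /v/, which is a non-sibilant consonant, so the suffix is -te, giving *jutevte*.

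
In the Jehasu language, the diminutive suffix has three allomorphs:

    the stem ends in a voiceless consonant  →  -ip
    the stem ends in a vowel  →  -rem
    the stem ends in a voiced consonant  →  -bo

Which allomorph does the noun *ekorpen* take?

*ekorpen* — final sound /n/ (a voiced consonant) → -bo.

-bo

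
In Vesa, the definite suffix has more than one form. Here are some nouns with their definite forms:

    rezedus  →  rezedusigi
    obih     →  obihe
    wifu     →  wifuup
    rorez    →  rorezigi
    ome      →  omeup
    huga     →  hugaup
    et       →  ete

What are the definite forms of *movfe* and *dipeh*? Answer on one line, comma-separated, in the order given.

The pattern is sibilance of the final sound: -igi when the stem ends in a sibilant (*rezedus*, *rorez*); -e when the stem ends in a non-sibilant consonant (*obih*, *et*); -up when the stem ends in a vowel (*wifu*, *ome*, *huga*).
*movfe*: final sound = /e/, a vowel → -up → *movfeup*.
*dipeh* — final sound /h/ (a non-sibilant consonant) → -e → *dipehe*.

movfeup, dipehe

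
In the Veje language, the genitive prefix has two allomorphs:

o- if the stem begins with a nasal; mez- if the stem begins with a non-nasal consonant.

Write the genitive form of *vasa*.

The first consonant of *vasa* is /v/, which is non-nasal, so the prefix is mez-, giving *mezvasa*.

mezvasa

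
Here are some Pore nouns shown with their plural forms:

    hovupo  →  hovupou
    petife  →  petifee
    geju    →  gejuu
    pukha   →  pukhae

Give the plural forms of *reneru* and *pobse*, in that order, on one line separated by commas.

reneruu, pobsee

Looking at the last vowel of each stem: -u when the last vowel of the stem is a rounded vowel (*hovupo*, *geju*); -e when the last vowel of the stem is an unrounded vowel (*petife*, *pukha*).
Since the last vowel of *reneru* is /u/ (a rounded vowel), it takes -u, giving *reneruu*.
The last vowel of *pobse* is /e/, which is an unrounded vowel, so the suffix is -e, giving *pobsee*.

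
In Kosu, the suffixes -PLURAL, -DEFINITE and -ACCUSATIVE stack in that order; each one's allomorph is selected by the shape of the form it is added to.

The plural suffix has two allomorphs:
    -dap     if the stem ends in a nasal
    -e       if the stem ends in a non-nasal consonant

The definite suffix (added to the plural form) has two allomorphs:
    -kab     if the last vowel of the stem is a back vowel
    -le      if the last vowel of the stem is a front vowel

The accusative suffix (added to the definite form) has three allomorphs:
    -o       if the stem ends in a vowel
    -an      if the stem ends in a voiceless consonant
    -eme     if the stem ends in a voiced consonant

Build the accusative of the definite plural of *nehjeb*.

*nehjeb*: final consonant = /b/, non-nasal → -e → *nehjebe*.
The plural form *nehjebe* — last vowel /e/ (a front vowel) → -le → *nehjebele*.
The definite form *nehjebele* — final sound /e/ (a vowel) → -o → *nehjebeleo*.

nehjebeleo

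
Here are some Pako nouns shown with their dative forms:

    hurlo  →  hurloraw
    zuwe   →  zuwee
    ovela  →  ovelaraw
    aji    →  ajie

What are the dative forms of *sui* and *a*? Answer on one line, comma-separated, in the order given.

The alternation tracks the last vowel of the stem — -e when the last vowel of the stem is a front vowel (*zuwe*, *aji*); -raw when the last vowel of the stem is a back vowel (*hurlo*, *ovela*).
Since the last vowel of *sui* is /i/ (a front vowel), it takes -e, giving *suie*.
*a*: last vowel = /a/, a back vowel → -raw → *araw*.

suie, araw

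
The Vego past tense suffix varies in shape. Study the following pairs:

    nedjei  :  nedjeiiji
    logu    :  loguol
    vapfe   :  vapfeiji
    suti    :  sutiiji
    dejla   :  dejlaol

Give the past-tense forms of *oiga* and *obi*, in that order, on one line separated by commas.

The suffix is conditioned by the last vowel: -iji when the last vowel of the stem is a front vowel (*nedjei*, *vapfe*, *suti*); -ol when the last vowel of the stem is a back vowel (*logu*, *dejla*).
*oiga*: last vowel = /a/, a back vowel → -ol → *oigaol*.
*obi* — last vowel /i/ (a front vowel) → -iji → *obiiji*.

oigaol, obiiji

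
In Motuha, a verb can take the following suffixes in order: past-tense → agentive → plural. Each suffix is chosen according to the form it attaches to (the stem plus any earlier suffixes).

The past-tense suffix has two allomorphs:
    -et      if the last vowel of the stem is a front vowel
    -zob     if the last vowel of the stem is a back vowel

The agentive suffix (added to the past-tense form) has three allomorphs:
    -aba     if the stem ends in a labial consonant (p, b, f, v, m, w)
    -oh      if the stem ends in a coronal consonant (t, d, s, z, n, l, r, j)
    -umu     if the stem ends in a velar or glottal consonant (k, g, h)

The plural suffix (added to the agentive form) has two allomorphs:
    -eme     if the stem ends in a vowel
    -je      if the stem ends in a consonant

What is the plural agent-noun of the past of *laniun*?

*laniun*: last vowel = /u/, a back vowel → -zob → *laniunzob*.
Since the final consonant of the past-tense form *laniunzob* is /b/ (labial), it takes -aba, giving *laniunzobaba*.
The agentive form *laniunzobaba* — final sound /a/ (a vowel) → -eme → *laniunzobabaeme*.

laniunzobabaeme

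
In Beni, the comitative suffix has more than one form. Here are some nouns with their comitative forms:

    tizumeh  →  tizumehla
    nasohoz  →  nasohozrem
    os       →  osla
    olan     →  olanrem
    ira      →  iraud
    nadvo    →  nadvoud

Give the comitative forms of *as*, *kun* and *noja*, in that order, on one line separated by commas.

The alternation tracks the final sound of the stem — -la when the stem ends in a voiceless consonant (*tizumeh*, *os*); -rem when the stem ends in a voiced consonant (*nasohoz*, *olan*); -ud when the stem ends in a vowel (*ira*, *nadvo*).
*as* — final sound /s/ (a voiceless consonant) → -la → *asla*.
Since the final sound of *kun* is /n/ (a voiced consonant), it takes -rem, giving *kunrem*.
The final sound of *noja* is /a/, which is a vowel, so the suffix is -ud, giving *nojaud*.

asla, kunrem, nojaud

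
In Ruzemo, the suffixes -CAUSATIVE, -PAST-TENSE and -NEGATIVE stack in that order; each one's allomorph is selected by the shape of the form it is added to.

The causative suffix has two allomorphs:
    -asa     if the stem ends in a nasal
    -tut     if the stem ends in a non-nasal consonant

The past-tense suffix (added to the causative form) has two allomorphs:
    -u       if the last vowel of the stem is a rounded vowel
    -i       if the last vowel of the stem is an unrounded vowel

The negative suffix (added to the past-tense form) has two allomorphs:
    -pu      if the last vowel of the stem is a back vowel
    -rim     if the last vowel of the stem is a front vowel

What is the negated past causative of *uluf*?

The final consonant of *uluf* is /f/, which is non-nasal, so the causative suffix is -tut, giving *uluftut*.
The causative form *uluftut* — last vowel /u/ (a rounded vowel) → -u → *uluftutu*.
Since the last vowel of the past-tense form *uluftutu* is /u/ (a back vowel), it takes -pu, giving *uluftutupu*.

uluftutupu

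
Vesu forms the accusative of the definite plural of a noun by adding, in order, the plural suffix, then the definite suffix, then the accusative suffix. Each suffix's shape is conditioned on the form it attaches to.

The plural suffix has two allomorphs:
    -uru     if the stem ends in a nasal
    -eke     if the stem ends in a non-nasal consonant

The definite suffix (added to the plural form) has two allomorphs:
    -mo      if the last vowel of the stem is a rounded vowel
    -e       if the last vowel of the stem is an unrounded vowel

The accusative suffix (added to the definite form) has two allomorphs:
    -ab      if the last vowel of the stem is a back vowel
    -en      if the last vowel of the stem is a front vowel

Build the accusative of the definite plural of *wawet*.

The final consonant of *wawet* is /t/, which is non-nasal, so the plural suffix is -eke, giving *waweteke*.
The plural form *waweteke*: last vowel = /e/, an unrounded vowel → -e → *wawetekee*.
The definite form *wawetekee* — last vowel /e/ (a front vowel) → -en → *wawetekeeen*.

wawetekeeen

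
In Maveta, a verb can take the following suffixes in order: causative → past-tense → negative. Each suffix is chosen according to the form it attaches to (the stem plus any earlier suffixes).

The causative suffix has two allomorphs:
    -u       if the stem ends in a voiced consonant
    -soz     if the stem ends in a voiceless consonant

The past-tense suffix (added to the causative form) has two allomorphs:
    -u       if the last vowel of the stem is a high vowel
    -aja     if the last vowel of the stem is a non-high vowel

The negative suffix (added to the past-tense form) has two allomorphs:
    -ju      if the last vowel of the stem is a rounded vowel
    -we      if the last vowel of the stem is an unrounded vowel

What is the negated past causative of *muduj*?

*muduj*: final consonant = /j/, voiced → -u → *muduju*.
The causative form *muduju*: last vowel = /u/, a high vowel → -u → *mudujuu*.
Since the last vowel of the past-tense form *mudujuu* is /u/ (a rounded vowel), it takes -ju, giving *mudujuuju*.

mudujuuju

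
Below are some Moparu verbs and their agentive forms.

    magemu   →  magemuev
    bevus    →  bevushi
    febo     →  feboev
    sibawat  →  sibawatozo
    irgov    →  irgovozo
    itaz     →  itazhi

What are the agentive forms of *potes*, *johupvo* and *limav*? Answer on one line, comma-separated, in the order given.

poteshi, johupvoev, limavozo

The pattern is sibilance of the final sound: -hi when the stem ends in a sibilant (*bevus*, *itaz*); -ozo when the stem ends in a non-sibilant consonant (*sibawat*, *irgov*); -ev when the stem ends in a vowel (*magemu*, *febo*).
*potes* — final sound /s/ (a sibilant) → -hi → *poteshi*.
The final sound of *johupvo* is /o/, which is a vowel, so the suffix is -ev, giving *johupvoev*.
*limav*: final sound = /v/, a non-sibilant consonant → -ozo → *limavozo*.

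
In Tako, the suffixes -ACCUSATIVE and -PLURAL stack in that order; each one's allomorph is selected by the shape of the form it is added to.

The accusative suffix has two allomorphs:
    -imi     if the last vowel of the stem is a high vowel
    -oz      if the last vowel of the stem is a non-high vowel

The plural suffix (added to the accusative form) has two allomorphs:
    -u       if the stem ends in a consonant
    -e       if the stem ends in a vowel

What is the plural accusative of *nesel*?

neselozu

*nesel*: last vowel = /e/, a non-high vowel → -oz → *neseloz*.
Since the final sound of the accusative form *neseloz* is /z/ (a consonant), it takes -u, giving *neselozu*.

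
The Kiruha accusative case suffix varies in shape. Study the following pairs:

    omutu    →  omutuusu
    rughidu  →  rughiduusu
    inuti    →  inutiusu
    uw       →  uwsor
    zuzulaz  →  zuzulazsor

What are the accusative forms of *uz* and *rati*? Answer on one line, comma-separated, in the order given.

The suffix is conditioned by the final sound: -sor when the stem ends in a consonant (*uw*, *zuzulaz*); -usu when the stem ends in a vowel (*omutu*, *rughidu*, *inuti*).
*uz*: final sound = /z/, a consonant → -sor → *uzsor*.
The final sound of *rati* is /i/, which is a vowel, so the suffix is -usu, giving *ratiusu*.

uzsor, ratiusu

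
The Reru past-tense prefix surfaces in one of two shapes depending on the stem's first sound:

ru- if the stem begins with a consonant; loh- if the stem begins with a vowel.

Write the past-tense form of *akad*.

*akad* — first sound /a/ (a vowel) → loh- → *lohakad*.

lohakad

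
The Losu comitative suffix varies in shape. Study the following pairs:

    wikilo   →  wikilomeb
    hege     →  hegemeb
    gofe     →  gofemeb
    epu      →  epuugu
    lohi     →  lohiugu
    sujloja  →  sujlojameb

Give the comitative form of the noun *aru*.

The suffix is conditioned by the last vowel: -ugu when the last vowel of the stem is a high vowel (*epu*, *lohi*); -meb when the last vowel of the stem is a non-high vowel (*wikilo*, *hege*, *gofe*, *sujloja*).
*aru*: last vowel = /u/, a high vowel → -ugu → *aruugu*.

aruugu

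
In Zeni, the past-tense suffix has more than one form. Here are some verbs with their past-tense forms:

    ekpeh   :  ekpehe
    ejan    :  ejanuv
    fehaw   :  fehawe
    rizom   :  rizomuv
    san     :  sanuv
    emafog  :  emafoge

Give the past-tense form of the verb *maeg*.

The alternation tracks the final consonant of the stem — -uv when the stem ends in a nasal (*ejan*, *rizom*, *san*); -e when the stem ends in a non-nasal consonant (*ekpeh*, *fehaw*, *emafog*).
*maeg*: final consonant = /g/, non-nasal → -e → *maege*.

maege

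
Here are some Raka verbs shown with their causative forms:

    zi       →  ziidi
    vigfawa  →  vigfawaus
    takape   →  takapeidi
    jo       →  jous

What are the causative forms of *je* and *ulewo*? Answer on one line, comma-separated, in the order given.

jeidi, ulewous

The alternation tracks the last vowel of the stem — -idi when the last vowel of the stem is a front vowel (*zi*, *takape*); -us when the last vowel of the stem is a back vowel (*vigfawa*, *jo*).
The last vowel of *je* is /e/, which is a front vowel, so the suffix is -idi, giving *jeidi*.
*ulewo*: last vowel = /o/, a back vowel → -us → *ulewous*.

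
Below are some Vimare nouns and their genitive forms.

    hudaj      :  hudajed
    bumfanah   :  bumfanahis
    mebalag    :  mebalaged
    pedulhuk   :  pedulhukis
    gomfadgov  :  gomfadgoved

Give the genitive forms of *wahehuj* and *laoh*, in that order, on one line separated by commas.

wahehujed, laohis

The pattern is voicing of the final consonant: -is when the stem ends in a voiceless consonant (*bumfanah*, *pedulhuk*); -ed when the stem ends in a voiced consonant (*hudaj*, *mebalag*, *gomfadgov*).
Since the final consonant of *wahehuj* is /j/ (voiced), it takes -ed, giving *wahehujed*.
*laoh*: final consonant = /h/, voiceless → -is → *laohis*.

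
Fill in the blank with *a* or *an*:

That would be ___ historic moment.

a

The indefinite article is chosen by the initial *sound* of the following word, not its spelling.
*historic* begins with the sound /h/ (h is pronounced in standard usage) — a consonant sound.
So the article is *a*: That would be a historic moment.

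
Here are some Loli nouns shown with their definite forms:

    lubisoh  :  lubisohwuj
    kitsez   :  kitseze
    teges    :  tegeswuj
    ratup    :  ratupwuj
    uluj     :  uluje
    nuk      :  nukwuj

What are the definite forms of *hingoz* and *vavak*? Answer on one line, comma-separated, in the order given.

hingoze, vavakwuj

The pattern is voicing of the final consonant: -wuj when the stem ends in a voiceless consonant (*lubisoh*, *teges*, *ratup*, *nuk*); -e when the stem ends in a voiced consonant (*kitsez*, *uluj*).
*hingoz*: final consonant = /z/, voiced → -e → *hingoze*.
Since the final consonant of *vavak* is /k/ (voiceless), it takes -wuj, giving *vavakwuj*.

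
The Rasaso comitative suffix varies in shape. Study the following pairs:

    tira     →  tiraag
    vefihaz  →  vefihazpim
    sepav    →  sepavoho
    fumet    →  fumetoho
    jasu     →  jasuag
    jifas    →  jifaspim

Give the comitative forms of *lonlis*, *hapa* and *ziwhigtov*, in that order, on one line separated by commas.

The suffix is conditioned by the final sound: -pim when the stem ends in a sibilant (*vefihaz*, *jifas*); -oho when the stem ends in a non-sibilant consonant (*sepav*, *fumet*); -ag when the stem ends in a vowel (*tira*, *jasu*).
*lonlis* — final sound /s/ (a sibilant) → -pim → *lonlispim*.
Since the final sound of *hapa* is /a/ (a vowel), it takes -ag, giving *hapaag*.
Since the final sound of *ziwhigtov* is /v/ (a non-sibilant consonant), it takes -oho, giving *ziwhigtovoho*.

lonlispim, hapaag, ziwhigtovoho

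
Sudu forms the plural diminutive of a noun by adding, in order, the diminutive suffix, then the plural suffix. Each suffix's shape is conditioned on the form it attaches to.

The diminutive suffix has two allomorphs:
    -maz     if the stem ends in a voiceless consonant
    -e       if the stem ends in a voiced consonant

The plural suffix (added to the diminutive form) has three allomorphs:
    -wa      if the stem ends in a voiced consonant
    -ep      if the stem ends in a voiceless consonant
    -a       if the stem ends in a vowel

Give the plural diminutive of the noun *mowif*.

The final consonant of *mowif* is /f/, which is voiceless, so the diminutive suffix is -maz, giving *mowifmaz*.
The diminutive form *mowifmaz*: final sound = /z/, a voiced consonant → -wa → *mowifmazwa*.

mowifmazwa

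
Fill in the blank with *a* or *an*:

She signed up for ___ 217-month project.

a

The indefinite article is chosen by the initial *sound* of the following word, not its spelling.
The number *217* is spoken "two hundred …", beginning with /tuː/ — a consonant sound.
So the article is *a*: She signed up for a 217-month project.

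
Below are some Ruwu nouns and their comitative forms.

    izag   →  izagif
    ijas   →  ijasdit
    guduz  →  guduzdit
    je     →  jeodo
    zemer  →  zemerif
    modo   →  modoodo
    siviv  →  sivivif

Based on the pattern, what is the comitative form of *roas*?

roasdit

The pattern is sibilance of the final sound: -dit when the stem ends in a sibilant (*ijas*, *guduz*); -if when the stem ends in a non-sibilant consonant (*izag*, *zemer*, *siviv*); -odo when the stem ends in a vowel (*je*, *modo*).
*roas*: final sound = /s/, a sibilant → -dit → *roasdit*.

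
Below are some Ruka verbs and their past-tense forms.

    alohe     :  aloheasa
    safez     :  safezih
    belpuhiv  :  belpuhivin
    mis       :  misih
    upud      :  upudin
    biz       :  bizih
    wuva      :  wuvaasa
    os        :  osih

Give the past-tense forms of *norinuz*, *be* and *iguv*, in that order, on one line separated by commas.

norinuzih, beasa, iguvin

The suffix is conditioned by the final sound: -ih when the stem ends in a sibilant (*safez*, *mis*, *biz*, *os*); -in when the stem ends in a non-sibilant consonant (*belpuhiv*, *upud*); -asa when the stem ends in a vowel (*alohe*, *wuva*).
*norinuz* — final sound /z/ (a sibilant) → -ih → *norinuzih*.
Since the final sound of *be* is /e/ (a vowel), it takes -asa, giving *beasa*.
*iguv* — final sound /v/ (a non-sibilant consonant) → -in → *iguvin*.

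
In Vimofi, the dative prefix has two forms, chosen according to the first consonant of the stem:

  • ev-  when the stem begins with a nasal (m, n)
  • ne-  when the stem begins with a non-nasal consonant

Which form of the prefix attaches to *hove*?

The first consonant of *hove* is /h/, which is non-nasal, so the prefix is ne-.

ne-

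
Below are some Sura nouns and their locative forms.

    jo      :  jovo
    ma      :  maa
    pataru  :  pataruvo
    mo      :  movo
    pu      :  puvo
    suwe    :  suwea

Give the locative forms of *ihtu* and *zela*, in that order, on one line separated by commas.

The suffix is conditioned by the last vowel: -vo when the last vowel of the stem is a rounded vowel (*jo*, *pataru*, *mo*, *pu*); -a when the last vowel of the stem is an unrounded vowel (*ma*, *suwe*).
Since the last vowel of *ihtu* is /u/ (a rounded vowel), it takes -vo, giving *ihtuvo*.
The last vowel of *zela* is /a/, which is an unrounded vowel, so the suffix is -a, giving *zelaa*.

ihtuvo, zelaa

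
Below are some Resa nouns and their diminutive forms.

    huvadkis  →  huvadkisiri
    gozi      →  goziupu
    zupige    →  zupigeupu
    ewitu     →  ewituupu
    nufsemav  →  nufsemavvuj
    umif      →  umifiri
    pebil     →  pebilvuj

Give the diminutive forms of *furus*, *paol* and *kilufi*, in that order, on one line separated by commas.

Looking at the final sound of each stem: -iri when the stem ends in a voiceless consonant (*huvadkis*, *umif*); -vuj when the stem ends in a voiced consonant (*nufsemav*, *pebil*); -upu when the stem ends in a vowel (*gozi*, *zupige*, *ewitu*).
The final sound of *furus* is /s/, which is a voiceless consonant, so the suffix is -iri, giving *furusiri*.
*paol*: final sound = /l/, a voiced consonant → -vuj → *paolvuj*.
The final sound of *kilufi* is /i/, which is a vowel, so the suffix is -upu, giving *kilufiupu*.

furusiri, paolvuj, kilufiupu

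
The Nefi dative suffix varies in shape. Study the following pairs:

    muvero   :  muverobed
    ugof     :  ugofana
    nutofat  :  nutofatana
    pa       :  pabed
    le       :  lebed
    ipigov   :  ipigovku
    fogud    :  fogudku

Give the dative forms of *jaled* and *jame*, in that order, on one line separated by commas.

jaledku, jamebed

Looking at the final sound of each stem: -ana when the stem ends in a voiceless consonant (*ugof*, *nutofat*); -ku when the stem ends in a voiced consonant (*ipigov*, *fogud*); -bed when the stem ends in a vowel (*muvero*, *pa*, *le*).
Since the final sound of *jaled* is /d/ (a voiced consonant), it takes -ku, giving *jaledku*.
The final sound of *jame* is /e/, which is a vowel, so the suffix is -bed, giving *jamebed*.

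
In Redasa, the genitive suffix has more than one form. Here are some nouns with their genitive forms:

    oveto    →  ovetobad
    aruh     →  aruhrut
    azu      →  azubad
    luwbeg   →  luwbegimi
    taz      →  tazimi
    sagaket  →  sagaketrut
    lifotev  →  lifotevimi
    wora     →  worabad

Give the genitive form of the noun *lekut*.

lekutrut

The suffix is conditioned by the final sound: -rut when the stem ends in a voiceless consonant (*aruh*, *sagaket*); -imi when the stem ends in a voiced consonant (*luwbeg*, *taz*, *lifotev*); -bad when the stem ends in a vowel (*oveto*, *azu*, *wora*).
The final sound of *lekut* is /t/, which is a voiceless consonant, so the suffix is -rut, giving *lekutrut*.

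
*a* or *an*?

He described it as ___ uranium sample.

The indefinite article is chosen by the initial *sound* of the following word, not its spelling.
*uranium* begins with the sound /jʊ/ (u pronounced /jʊ/) — a consonant sound.
So the article is *a*: He described it as a uranium sample.

a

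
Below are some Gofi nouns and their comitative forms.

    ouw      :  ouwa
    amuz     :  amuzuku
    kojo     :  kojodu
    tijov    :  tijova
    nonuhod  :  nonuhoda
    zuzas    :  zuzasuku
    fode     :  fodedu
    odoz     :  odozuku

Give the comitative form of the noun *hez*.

hezuku

The alternation tracks the final sound of the stem — -uku when the stem ends in a sibilant (*amuz*, *zuzas*, *odoz*); -a when the stem ends in a non-sibilant consonant (*ouw*, *tijov*, *nonuhod*); -du when the stem ends in a vowel (*kojo*, *fode*).
The final sound of *hez* is /z/, which is a sibilant, so the suffix is -uku, giving *hezuku*.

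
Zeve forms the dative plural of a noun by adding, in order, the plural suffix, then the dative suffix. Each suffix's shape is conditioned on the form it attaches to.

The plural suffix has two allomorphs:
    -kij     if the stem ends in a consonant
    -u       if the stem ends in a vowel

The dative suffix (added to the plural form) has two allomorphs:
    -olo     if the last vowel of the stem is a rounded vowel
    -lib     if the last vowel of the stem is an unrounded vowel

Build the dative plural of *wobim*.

The final sound of *wobim* is /m/, which is a consonant, so the plural suffix is -kij, giving *wobimkij*.
The last vowel of the plural form *wobimkij* is /i/, which is an unrounded vowel, so the dative suffix is -lib, giving *wobimkijlib*.

wobimkijlib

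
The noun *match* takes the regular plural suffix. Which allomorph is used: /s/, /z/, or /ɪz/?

The stem *match* ends in a sibilant (/s, z, ʃ, ʒ, tʃ, dʒ/).
The plural suffix surfaces as /ɪz/ after sibilants, /s/ after other voiceless consonants, and /z/ after other voiced sounds.
So the plural -s on *match* is pronounced /ɪz/.

/ɪz/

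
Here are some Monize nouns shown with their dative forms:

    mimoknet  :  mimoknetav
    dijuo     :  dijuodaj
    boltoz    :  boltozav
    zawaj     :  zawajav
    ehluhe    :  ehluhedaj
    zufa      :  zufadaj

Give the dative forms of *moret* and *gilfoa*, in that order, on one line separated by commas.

The pattern is consonant vs. vowel: -av when the stem ends in a consonant (*mimoknet*, *boltoz*, *zawaj*); -daj when the stem ends in a vowel (*dijuo*, *ehluhe*, *zufa*).
Since the final sound of *moret* is /t/ (a consonant), it takes -av, giving *moretav*.
*gilfoa* — final sound /a/ (a vowel) → -daj → *gilfoadaj*.

moretav, gilfoadaj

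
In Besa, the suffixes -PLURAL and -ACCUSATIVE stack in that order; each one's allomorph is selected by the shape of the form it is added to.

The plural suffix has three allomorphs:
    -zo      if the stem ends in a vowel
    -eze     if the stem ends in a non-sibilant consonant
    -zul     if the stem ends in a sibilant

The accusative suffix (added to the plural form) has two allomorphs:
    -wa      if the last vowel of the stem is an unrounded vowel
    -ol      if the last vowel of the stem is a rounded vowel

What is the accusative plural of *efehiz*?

The final sound of *efehiz* is /z/, which is a sibilant, so the plural suffix is -zul, giving *efehizzul*.
The last vowel of the plural form *efehizzul* is /u/, which is a rounded vowel, so the accusative suffix is -ol, giving *efehizzulol*.

efehizzulol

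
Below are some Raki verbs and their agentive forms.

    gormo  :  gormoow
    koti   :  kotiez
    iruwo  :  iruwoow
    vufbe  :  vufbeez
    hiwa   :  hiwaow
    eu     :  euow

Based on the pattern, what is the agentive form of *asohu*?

The alternation tracks the last vowel of the stem — -ez when the last vowel of the stem is a front vowel (*koti*, *vufbe*); -ow when the last vowel of the stem is a back vowel (*gormo*, *iruwo*, *hiwa*, *eu*).
*asohu* — last vowel /u/ (a back vowel) → -ow → *asohuow*.

asohuow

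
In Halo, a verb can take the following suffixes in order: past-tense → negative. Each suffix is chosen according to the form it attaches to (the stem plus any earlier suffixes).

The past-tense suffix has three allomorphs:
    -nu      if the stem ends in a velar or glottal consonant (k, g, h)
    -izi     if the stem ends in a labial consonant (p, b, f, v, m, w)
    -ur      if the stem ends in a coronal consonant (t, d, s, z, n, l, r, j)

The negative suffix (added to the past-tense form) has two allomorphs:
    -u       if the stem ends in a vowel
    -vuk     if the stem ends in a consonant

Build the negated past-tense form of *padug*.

*padug* — final consonant /g/ (velar/glottal) → -nu → *padugnu*.
The past-tense form *padugnu* — final sound /u/ (a vowel) → -u → *padugnuu*.

padugnuu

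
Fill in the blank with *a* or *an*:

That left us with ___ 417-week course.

The indefinite article is chosen by the initial *sound* of the following word, not its spelling.
The number *417* is spoken "four hundred …", beginning with /fɔr/ — a consonant sound.
So the article is *a*: That left us with a 417-week course.

a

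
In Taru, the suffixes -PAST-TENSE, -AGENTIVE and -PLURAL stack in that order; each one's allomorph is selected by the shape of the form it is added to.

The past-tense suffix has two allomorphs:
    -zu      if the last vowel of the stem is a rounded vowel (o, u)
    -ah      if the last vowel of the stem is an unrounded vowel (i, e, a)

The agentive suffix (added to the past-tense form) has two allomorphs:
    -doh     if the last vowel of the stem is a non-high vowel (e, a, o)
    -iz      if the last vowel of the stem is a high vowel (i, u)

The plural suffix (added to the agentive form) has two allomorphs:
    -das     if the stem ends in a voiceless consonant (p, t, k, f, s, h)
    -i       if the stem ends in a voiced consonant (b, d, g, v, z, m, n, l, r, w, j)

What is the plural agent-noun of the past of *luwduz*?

The last vowel of *luwduz* is /u/, which is a rounded vowel, so the past-tense suffix is -zu, giving *luwduzzu*.
The last vowel of the past-tense form *luwduzzu* is /u/, which is a high vowel, so the agentive suffix is -iz, giving *luwduzzuiz*.
The agentive form *luwduzzuiz*: final consonant = /z/, voiced → -i → *luwduzzuizi*.

luwduzzuizi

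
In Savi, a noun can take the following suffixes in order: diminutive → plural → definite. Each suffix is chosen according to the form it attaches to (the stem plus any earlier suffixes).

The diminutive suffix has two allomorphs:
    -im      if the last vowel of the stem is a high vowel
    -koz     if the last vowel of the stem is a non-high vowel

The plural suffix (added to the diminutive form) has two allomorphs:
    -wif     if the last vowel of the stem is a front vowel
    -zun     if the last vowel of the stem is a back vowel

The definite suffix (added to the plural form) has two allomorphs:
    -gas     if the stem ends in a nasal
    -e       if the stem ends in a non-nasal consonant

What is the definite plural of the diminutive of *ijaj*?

*ijaj*: last vowel = /a/, a non-high vowel → -koz → *ijajkoz*.
The diminutive form *ijajkoz* — last vowel /o/ (a back vowel) → -zun → *ijajkozzun*.
Since the final consonant of the plural form *ijajkozzun* is /n/ (a nasal), it takes -gas, giving *ijajkozzungas*.

ijajkozzungas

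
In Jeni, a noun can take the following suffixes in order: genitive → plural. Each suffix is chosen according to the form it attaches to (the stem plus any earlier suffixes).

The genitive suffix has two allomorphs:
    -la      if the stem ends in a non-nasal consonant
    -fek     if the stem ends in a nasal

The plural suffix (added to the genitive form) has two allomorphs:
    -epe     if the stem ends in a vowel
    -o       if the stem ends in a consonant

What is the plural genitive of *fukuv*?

*fukuv* — final consonant /v/ (non-nasal) → -la → *fukuvla*.
Since the final sound of the genitive form *fukuvla* is /a/ (a vowel), it takes -epe, giving *fukuvlaepe*.

fukuvlaepe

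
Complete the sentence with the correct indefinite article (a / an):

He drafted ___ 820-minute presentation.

The indefinite article is chosen by the initial *sound* of the following word, not its spelling.
The number *820* is spoken "eight hundred …", beginning with /eɪt/ — a vowel sound.
So the article is *an*: He drafted an 820-minute presentation.

an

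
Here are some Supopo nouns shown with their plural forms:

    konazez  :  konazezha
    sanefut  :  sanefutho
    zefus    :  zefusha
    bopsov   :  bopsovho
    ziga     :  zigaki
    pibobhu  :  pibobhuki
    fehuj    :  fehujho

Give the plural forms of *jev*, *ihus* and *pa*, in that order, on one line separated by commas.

The pattern is sibilance of the final sound: -ha when the stem ends in a sibilant (*konazez*, *zefus*); -ho when the stem ends in a non-sibilant consonant (*sanefut*, *bopsov*, *fehuj*); -ki when the stem ends in a vowel (*ziga*, *pibobhu*).
*jev* — final sound /v/ (a non-sibilant consonant) → -ho → *jevho*.
The final sound of *ihus* is /s/, which is a sibilant, so the suffix is -ha, giving *ihusha*.
*pa*: final sound = /a/, a vowel → -ki → *paki*.

jevho, ihusha, paki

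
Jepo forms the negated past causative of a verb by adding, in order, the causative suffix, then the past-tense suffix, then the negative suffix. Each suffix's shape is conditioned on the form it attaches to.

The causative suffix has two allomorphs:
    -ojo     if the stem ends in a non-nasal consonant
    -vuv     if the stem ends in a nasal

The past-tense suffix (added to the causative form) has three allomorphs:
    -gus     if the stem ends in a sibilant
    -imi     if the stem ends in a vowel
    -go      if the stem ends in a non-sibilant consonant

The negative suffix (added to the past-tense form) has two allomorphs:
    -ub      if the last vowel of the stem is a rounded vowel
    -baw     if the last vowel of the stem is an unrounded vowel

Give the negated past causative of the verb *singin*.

Since the final consonant of *singin* is /n/ (a nasal), it takes -vuv, giving *singinvuv*.
The final sound of the causative form *singinvuv* is /v/, which is a non-sibilant consonant, so the past-tense suffix is -go, giving *singinvuvgo*.
The past-tense form *singinvuvgo*: last vowel = /o/, a rounded vowel → -ub → *singinvuvgoub*.

singinvuvgoub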